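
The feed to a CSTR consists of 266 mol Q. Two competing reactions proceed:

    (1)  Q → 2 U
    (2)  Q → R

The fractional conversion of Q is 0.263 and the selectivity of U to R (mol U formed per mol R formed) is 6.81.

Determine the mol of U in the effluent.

Conversion of Q: Q consumed = 0.263 × 266 = 69.96 mol = 1ξ₁ + 1ξ₂.
Selectivity: 2ξ₁ / (1ξ₂) = 6.81 → ξ₁ = 3.405 ξ₂.
Substitute: (1·3.405 + 1) ξ₂ = 69.96 → ξ₂ = 15.88 mol, ξ₁ = 54.08 mol.
Outlet amounts (n = n₀ + Σ ν·ξ):
  Q: 266 − 1(54.08) − 1(15.88) = 196
  U: 0 + 2(54.08) = 108.2
  R: 0 + 1(15.88) = 15.88

108 mol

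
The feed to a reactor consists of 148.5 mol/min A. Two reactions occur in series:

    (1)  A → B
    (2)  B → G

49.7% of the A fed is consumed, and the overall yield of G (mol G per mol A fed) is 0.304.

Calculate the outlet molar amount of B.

Conversion of A: A consumed = 1ξ₁ = 0.497 × 148.5 → ξ₁ = 73.8 mol/min.
Yield of G: 1ξ₂ / 148.5 = 0.304 → ξ₂ = 45.14 mol/min.
Outlet amounts (n = n₀ + Σ ν·ξ):
  A: 148.5 − 1(73.8) = 74.7
  B: 0 + 1(73.8) − 1(45.14) = 28.66
  G: 0 + 1(45.14) = 45.14

28.7 mol/min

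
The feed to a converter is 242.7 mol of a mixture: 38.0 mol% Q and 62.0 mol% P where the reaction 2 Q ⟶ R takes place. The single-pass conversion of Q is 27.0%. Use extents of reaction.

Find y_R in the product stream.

Q reacted = 0.27 × 92.23 = 24.9 mol; ν_Q = −2, so ξ = 24.9/2 = 12.45 mol.
Outlet amounts (n = n₀ + ν ξ):
  Q: 92.23 − 2(12.45) = 67.32
  R: 0 + 1(12.45) = 12.45
  P: 150.5 (inert)
Total out = 230.2 mol; y_R = 12.45 / 230.2 = 0.05407.

0.0541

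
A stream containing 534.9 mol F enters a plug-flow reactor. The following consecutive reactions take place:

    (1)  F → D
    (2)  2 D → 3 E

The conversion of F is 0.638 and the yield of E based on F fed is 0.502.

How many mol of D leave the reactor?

162 mol

Conversion of F: F consumed = 1ξ₁ = 0.638 × 534.9 → ξ₁ = 341.3 mol.
Yield of E: 3ξ₂ / 534.9 = 0.502 → ξ₂ = 89.51 mol.
Outlet amounts (n = n₀ + Σ ν·ξ):
  F: 534.9 − 1(341.3) = 193.6
  D: 0 + 1(341.3) − 2(89.51) = 162.3
  E: 0 + 3(89.51) = 268.5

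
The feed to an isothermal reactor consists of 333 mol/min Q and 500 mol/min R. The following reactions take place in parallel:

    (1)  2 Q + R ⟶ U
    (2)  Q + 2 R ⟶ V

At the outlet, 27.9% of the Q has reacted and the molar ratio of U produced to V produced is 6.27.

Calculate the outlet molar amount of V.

6.86 mol/min

Conversion of Q: Q consumed = 0.279 × 333 = 92.91 mol/min = 2ξ₁ + 1ξ₂.
Selectivity: 1ξ₁ / (1ξ₂) = 6.27 → ξ₁ = 6.27 ξ₂.
Substitute: (2·6.27 + 1) ξ₂ = 92.91 → ξ₂ = 6.862 mol/min, ξ₁ = 43.02 mol/min.
Outlet amounts (n = n₀ + Σ ν·ξ):
  Q: 333 − 2(43.02) − 1(6.862) = 240.1
  R: 500 − 1(43.02) − 2(6.862) = 443.3
  U: 0 + 1(43.02) = 43.02
  V: 0 + 1(6.862) = 6.862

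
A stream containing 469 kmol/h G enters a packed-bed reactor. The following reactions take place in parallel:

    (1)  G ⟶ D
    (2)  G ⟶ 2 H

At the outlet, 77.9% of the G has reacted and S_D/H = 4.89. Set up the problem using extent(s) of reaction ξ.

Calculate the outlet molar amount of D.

331 kmol/h

Conversion of G: G consumed = 0.779 × 469 = 365.4 kmol/h = 1ξ₁ + 1ξ₂.
Selectivity: 1ξ₁ / (2ξ₂) = 4.89 → ξ₁ = 9.78 ξ₂.
Substitute: (1·9.78 + 1) ξ₂ = 365.4 → ξ₂ = 33.89 kmol/h, ξ₁ = 331.5 kmol/h.
Outlet amounts (n = n₀ + Σ ν·ξ):
  G: 469 − 1(331.5) − 1(33.89) = 103.6
  D: 0 + 1(331.5) = 331.5
  H: 0 + 2(33.89) = 67.78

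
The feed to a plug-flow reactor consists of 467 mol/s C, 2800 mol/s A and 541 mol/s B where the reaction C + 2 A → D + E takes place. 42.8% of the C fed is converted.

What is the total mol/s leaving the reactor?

C reacted = 0.428 × 467 = 199.9 mol/s; ν_C = −1, so ξ = 199.9/1 = 199.9 mol/s.
Outlet amounts (n = n₀ + ν ξ):
  C: 467 − 1(199.9) = 267.1
  A: 2800 − 2(199.9) = 2400
  D: 0 + 1(199.9) = 199.9
  E: 0 + 1(199.9) = 199.9
  B: 541 (inert)
Total out = 267.1 + 2400 + 199.9 + 199.9 + 541 = 3608 mol/s.

3610 mol/s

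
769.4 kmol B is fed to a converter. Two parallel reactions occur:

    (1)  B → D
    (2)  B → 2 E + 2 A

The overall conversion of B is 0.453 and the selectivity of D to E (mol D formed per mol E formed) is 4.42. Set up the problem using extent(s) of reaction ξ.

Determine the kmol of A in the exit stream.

Conversion of B: B consumed = 0.453 × 769.4 = 348.5 kmol = 1ξ₁ + 1ξ₂.
Selectivity: 1ξ₁ / (2ξ₂) = 4.42 → ξ₁ = 8.84 ξ₂.
Substitute: (1·8.84 + 1) ξ₂ = 348.5 → ξ₂ = 35.42 kmol, ξ₁ = 313.1 kmol.
Outlet amounts (n = n₀ + Σ ν·ξ):
  B: 769.4 − 1(313.1) − 1(35.42) = 420.9
  D: 0 + 1(313.1) = 313.1
  E: 0 + 2(35.42) = 70.84
  A: 0 + 2(35.42) = 70.84

70.8 kmol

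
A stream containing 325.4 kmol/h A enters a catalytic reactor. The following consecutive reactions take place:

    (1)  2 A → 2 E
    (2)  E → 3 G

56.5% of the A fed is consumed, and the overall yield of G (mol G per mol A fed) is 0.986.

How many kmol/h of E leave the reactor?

76.9 kmol/h

Conversion of A: A consumed = 2ξ₁ = 0.565 × 325.4 → ξ₁ = 91.93 kmol/h.
Yield of G: 3ξ₂ / 325.4 = 0.986 → ξ₂ = 106.9 kmol/h.
Outlet amounts (n = n₀ + Σ ν·ξ):
  A: 325.4 − 2(91.93) = 141.5
  E: 0 + 2(91.93) − 1(106.9) = 76.9
  G: 0 + 3(106.9) = 320.8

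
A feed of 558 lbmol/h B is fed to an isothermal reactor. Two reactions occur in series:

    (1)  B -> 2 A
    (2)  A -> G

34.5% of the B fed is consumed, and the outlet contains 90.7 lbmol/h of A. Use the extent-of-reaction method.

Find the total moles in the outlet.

751 lbmol/h

Conversion of B: B consumed = 1ξ₁ = 0.345 × 558 → ξ₁ = 192.5 lbmol/h.
A balance: n_A = 0 + 2ξ₁ − 1ξ₂ = 90.7 → ξ₂ = (2·192.5 − 90.7)/1 = 294.3 lbmol/h.
Outlet amounts (n = n₀ + Σ ν·ξ):
  B: 558 − 1(192.5) = 365.5
  A: 0 + 2(192.5) − 1(294.3) = 90.7
  G: 0 + 1(294.3) = 294.3
Total out = 365.5 + 90.7 + 294.3 = 750.5 lbmol/h.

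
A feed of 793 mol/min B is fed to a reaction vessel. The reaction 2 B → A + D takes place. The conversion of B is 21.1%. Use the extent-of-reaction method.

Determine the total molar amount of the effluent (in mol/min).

793 mol/min

B reacted = 0.211 × 793 = 167.3 mol/min; ν_B = −2, so ξ = 167.3/2 = 83.66 mol/min.
Outlet amounts (n = n₀ + ν ξ):
  B: 793 − 2(83.66) = 625.7
  A: 0 + 1(83.66) = 83.66
  D: 0 + 1(83.66) = 83.66
Total out = 625.7 + 83.66 + 83.66 = 793 mol/min.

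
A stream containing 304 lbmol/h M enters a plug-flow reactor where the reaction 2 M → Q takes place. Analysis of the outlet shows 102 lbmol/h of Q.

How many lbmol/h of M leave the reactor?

For Q: n = n₀ + 1ξ → 102 = 0 + 1ξ, giving ξ = 102 lbmol/h.
Outlet amounts (n = n₀ + ν ξ):
  M: 304 − 2(102) = 100
  Q: 0 + 1(102) = 102

100 lbmol/h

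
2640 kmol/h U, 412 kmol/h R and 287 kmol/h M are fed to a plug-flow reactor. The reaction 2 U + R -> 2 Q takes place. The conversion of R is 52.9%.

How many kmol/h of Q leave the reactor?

R reacted = 0.529 × 412 = 217.9 kmol/h; ν_R = −1, so ξ = 217.9/1 = 217.9 kmol/h.
Outlet amounts (n = n₀ + ν ξ):
  U: 2640 − 2(217.9) = 2204
  R: 412 − 1(217.9) = 194.1
  Q: 0 + 2(217.9) = 435.9
  M: 287 (inert)

436 kmol/h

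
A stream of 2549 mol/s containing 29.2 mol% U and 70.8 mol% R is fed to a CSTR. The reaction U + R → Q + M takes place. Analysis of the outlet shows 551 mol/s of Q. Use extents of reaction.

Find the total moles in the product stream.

2550 mol/s

For Q: n = n₀ + 1ξ → 551 = 0 + 1ξ, giving ξ = 551 mol/s.
Outlet amounts (n = n₀ + ν ξ):
  U: 744.3 − 1(551) = 193.3
  R: 1805 − 1(551) = 1254
  Q: 0 + 1(551) = 551
  M: 0 + 1(551) = 551
Total out = 193.3 + 1254 + 551 + 551 = 2549 mol/s.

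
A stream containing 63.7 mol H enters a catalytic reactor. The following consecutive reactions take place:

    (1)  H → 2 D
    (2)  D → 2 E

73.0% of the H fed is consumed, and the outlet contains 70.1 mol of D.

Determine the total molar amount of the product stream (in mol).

133 mol

Conversion of H: H consumed = 1ξ₁ = 0.73 × 63.7 → ξ₁ = 46.5 mol.
D balance: n_D = 0 + 2ξ₁ − 1ξ₂ = 70.1 → ξ₂ = (2·46.5 − 70.1)/1 = 22.9 mol.
Outlet amounts (n = n₀ + Σ ν·ξ):
  H: 63.7 − 1(46.5) = 17.2
  D: 0 + 2(46.5) − 1(22.9) = 70.1
  E: 0 + 2(22.9) = 45.8
Total out = 17.2 + 70.1 + 45.8 = 133.1 mol.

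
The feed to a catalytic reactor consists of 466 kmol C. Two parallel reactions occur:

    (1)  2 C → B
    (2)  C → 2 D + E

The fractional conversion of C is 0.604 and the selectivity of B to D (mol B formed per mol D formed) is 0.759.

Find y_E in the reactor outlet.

Conversion of C: C consumed = 0.604 × 466 = 281.5 kmol = 2ξ₁ + 1ξ₂.
Selectivity: 1ξ₁ / (2ξ₂) = 0.759 → ξ₁ = 1.518 ξ₂.
Substitute: (2·1.518 + 1) ξ₂ = 281.5 → ξ₂ = 69.74 kmol, ξ₁ = 105.9 kmol.
Outlet amounts (n = n₀ + Σ ν·ξ):
  C: 466 − 2(105.9) − 1(69.74) = 184.5
  B: 0 + 1(105.9) = 105.9
  D: 0 + 2(69.74) = 139.5
  E: 0 + 1(69.74) = 69.74
Total out = 499.6 kmol; y_E = 69.74 / 499.6 = 0.1396.

0.14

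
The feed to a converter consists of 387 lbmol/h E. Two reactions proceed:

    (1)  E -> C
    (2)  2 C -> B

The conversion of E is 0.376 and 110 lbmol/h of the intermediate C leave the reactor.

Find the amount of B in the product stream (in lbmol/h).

Conversion of E: E consumed = 1ξ₁ = 0.376 × 387 → ξ₁ = 145.5 lbmol/h.
C balance: n_C = 0 + 1ξ₁ − 2ξ₂ = 110 → ξ₂ = (1·145.5 − 110)/2 = 17.76 lbmol/h.
Outlet amounts (n = n₀ + Σ ν·ξ):
  E: 387 − 1(145.5) = 241.5
  C: 0 + 1(145.5) − 2(17.76) = 110
  B: 0 + 1(17.76) = 17.76

17.8 lbmol/h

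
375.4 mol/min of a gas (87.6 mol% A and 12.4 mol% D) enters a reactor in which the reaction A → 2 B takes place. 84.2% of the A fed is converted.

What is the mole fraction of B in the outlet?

0.849

A reacted = 0.842 × 328.9 = 276.9 mol/min; ν_A = −1, so ξ = 276.9/1 = 276.9 mol/min.
Outlet amounts (n = n₀ + ν ξ):
  A: 328.9 − 1(276.9) = 51.96
  B: 0 + 2(276.9) = 553.8
  D: 46.55 (inert)
Total out = 652.3 mol/min; y_B = 553.8 / 652.3 = 0.849.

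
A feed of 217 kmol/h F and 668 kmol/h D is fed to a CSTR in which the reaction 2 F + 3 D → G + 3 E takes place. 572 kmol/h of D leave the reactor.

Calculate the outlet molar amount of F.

153 kmol/h

For D: n = n₀ − 3ξ → 572 = 668 − 3ξ, giving ξ = 32 kmol/h.
Outlet amounts (n = n₀ + ν ξ):
  F: 217 − 2(32) = 153
  D: 668 − 3(32) = 572
  G: 0 + 1(32) = 32
  E: 0 + 3(32) = 96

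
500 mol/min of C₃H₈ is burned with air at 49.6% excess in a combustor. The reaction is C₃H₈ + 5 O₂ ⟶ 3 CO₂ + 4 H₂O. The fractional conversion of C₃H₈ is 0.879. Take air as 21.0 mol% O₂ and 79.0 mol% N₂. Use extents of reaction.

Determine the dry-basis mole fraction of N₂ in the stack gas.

Stoichiometric O₂ = 5 × 500 = 2500 mol/min; O₂ fed = 2500 × 1.496 = 3740 mol/min.
N₂ fed = 3740 × 79/21 = 14070 mol/min.
Fuel reacted = 0.879 × 500 → ξ = 439.5 mol/min.
Outlet (n = n₀ + ν ξ):
  C₃H₈: 500 − 1(439.5) = 60.5
  O₂: 3740 − 5(439.5) = 1542
  N₂: 14070 (inert)
  CO₂: 0 + 3(439.5) = 1318
  H₂O: 0 + 4(439.5) = 1758
Dry total = 16990 mol/min; y_N₂ (dry) = 14070 / 16990 = 0.8281.

0.828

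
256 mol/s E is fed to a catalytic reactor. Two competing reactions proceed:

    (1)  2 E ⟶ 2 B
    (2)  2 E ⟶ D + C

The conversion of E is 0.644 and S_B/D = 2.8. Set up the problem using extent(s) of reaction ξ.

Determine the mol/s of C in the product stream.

Conversion of E: E consumed = 0.644 × 256 = 164.9 mol/s = 2ξ₁ + 2ξ₂.
Selectivity: 2ξ₁ / (1ξ₂) = 2.8 → ξ₁ = 1.4 ξ₂.
Substitute: (2·1.4 + 2) ξ₂ = 164.9 → ξ₂ = 34.35 mol/s, ξ₁ = 48.09 mol/s.
Outlet amounts (n = n₀ + Σ ν·ξ):
  E: 256 − 2(48.09) − 2(34.35) = 91.14
  B: 0 + 2(48.09) = 96.17
  D: 0 + 1(34.35) = 34.35
  C: 0 + 1(34.35) = 34.35

34.3 mol/s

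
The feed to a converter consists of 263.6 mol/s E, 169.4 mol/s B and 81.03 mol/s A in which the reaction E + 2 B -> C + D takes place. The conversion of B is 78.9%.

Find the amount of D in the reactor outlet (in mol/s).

66.8 mol/s

B reacted = 0.789 × 169.4 = 133.7 mol/s; ν_B = −2, so ξ = 133.7/2 = 66.83 mol/s.
Outlet amounts (n = n₀ + ν ξ):
  E: 263.6 − 1(66.83) = 196.8
  B: 169.4 − 2(66.83) = 35.74
  C: 0 + 1(66.83) = 66.83
  D: 0 + 1(66.83) = 66.83
  A: 81.03 (inert)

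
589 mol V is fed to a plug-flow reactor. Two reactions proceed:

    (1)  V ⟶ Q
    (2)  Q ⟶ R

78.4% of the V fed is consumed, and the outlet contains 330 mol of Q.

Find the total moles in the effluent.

589 mol

Conversion of V: V consumed = 1ξ₁ = 0.784 × 589 → ξ₁ = 461.8 mol.
Q balance: n_Q = 0 + 1ξ₁ − 1ξ₂ = 330 → ξ₂ = (1·461.8 − 330)/1 = 131.8 mol.
Outlet amounts (n = n₀ + Σ ν·ξ):
  V: 589 − 1(461.8) = 127.2
  Q: 0 + 1(461.8) − 1(131.8) = 330
  R: 0 + 1(131.8) = 131.8
Total out = 127.2 + 330 + 131.8 = 589 mol.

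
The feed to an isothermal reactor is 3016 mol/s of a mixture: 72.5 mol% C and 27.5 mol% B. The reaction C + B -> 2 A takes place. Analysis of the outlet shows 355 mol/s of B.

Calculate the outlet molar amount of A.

949 mol/s

For B: n = n₀ − 1ξ → 355 = 829.4 − 1ξ, giving ξ = 474.4 mol/s.
Outlet amounts (n = n₀ + ν ξ):
  C: 2187 − 1(474.4) = 1712
  B: 829.4 − 1(474.4) = 355
  A: 0 + 2(474.4) = 948.8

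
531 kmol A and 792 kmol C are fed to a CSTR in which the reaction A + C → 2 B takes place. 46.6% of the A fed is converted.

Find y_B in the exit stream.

0.374

A reacted = 0.466 × 531 = 247.4 kmol; ν_A = −1, so ξ = 247.4/1 = 247.4 kmol.
Outlet amounts (n = n₀ + ν ξ):
  A: 531 − 1(247.4) = 283.6
  C: 792 − 1(247.4) = 544.6
  B: 0 + 2(247.4) = 494.9
Total out = 1323 kmol; y_B = 494.9 / 1323 = 0.3741.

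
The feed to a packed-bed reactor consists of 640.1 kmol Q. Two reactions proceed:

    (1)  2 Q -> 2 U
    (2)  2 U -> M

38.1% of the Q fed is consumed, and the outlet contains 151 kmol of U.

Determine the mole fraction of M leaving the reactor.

0.0782

Conversion of Q: Q consumed = 2ξ₁ = 0.381 × 640.1 → ξ₁ = 121.9 kmol.
U balance: n_U = 0 + 2ξ₁ − 2ξ₂ = 151 → ξ₂ = (2·121.9 − 151)/2 = 46.44 kmol.
Outlet amounts (n = n₀ + Σ ν·ξ):
  Q: 640.1 − 2(121.9) = 396.2
  U: 0 + 2(121.9) − 2(46.44) = 151
  M: 0 + 1(46.44) = 46.44
Total out = 593.7 kmol; y_M = 46.44 / 593.7 = 0.07822.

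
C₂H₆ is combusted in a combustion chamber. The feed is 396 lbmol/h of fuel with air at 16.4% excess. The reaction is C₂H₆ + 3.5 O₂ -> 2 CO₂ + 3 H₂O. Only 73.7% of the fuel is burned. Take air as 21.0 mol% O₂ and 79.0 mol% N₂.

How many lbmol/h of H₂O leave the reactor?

Stoichiometric O₂ = 3.5 × 396 = 1386 lbmol/h; O₂ fed = 1386 × 1.164 = 1613 lbmol/h.
N₂ fed = 1613 × 79/21 = 6069 lbmol/h.
Fuel reacted = 0.737 × 396 → ξ = 291.9 lbmol/h.
Outlet (n = n₀ + ν ξ):
  C₂H₆: 396 − 1(291.9) = 104.1
  O₂: 1613 − 3.5(291.9) = 591.8
  N₂: 6069 (inert)
  CO₂: 0 + 2(291.9) = 583.7
  H₂O: 0 + 3(291.9) = 875.6

876 lbmol/h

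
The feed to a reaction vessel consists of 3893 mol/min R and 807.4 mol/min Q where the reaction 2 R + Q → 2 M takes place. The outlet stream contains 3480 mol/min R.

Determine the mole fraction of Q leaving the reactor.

0.134

For R: n = n₀ − 2ξ → 3480 = 3893 − 2ξ, giving ξ = 206.5 mol/min.
Outlet amounts (n = n₀ + ν ξ):
  R: 3893 − 2(206.5) = 3480
  Q: 807.4 − 1(206.5) = 600.9
  M: 0 + 2(206.5) = 413
Total out = 4494 mol/min; y_Q = 600.9 / 4494 = 0.1337.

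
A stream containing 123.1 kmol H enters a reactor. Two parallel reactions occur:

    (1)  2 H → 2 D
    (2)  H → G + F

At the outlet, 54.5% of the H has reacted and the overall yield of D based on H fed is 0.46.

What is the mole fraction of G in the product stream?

0.0783

Yield of D: 2ξ₁ / 123.1 = 0.46 → ξ₁ = 28.31 kmol.
Conversion of H: 2ξ₁ + 1ξ₂ = 0.545 × 123.1 = 67.09 → ξ₂ = 10.46 kmol.
Outlet amounts (n = n₀ + Σ ν·ξ):
  H: 123.1 − 2(28.31) − 1(10.46) = 56.01
  D: 0 + 2(28.31) = 56.63
  G: 0 + 1(10.46) = 10.46
  F: 0 + 1(10.46) = 10.46
Total out = 133.6 kmol; y_G = 10.46 / 133.6 = 0.07834.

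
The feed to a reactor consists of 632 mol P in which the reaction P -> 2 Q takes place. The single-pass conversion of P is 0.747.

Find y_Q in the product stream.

0.855

P reacted = 0.747 × 632 = 472.1 mol; ν_P = −1, so ξ = 472.1/1 = 472.1 mol.
Outlet amounts (n = n₀ + ν ξ):
  P: 632 − 1(472.1) = 159.9
  Q: 0 + 2(472.1) = 944.2
Total out = 1104 mol; y_Q = 944.2 / 1104 = 0.8552.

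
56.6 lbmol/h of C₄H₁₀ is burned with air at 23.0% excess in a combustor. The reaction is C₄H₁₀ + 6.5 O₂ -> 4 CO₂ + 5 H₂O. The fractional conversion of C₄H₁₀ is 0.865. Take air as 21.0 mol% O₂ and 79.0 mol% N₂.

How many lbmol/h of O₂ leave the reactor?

Stoichiometric O₂ = 6.5 × 56.6 = 367.9 lbmol/h; O₂ fed = 367.9 × 1.230 = 452.5 lbmol/h.
N₂ fed = 452.5 × 79/21 = 1702 lbmol/h.
Fuel reacted = 0.865 × 56.6 → ξ = 48.96 lbmol/h.
Outlet (n = n₀ + ν ξ):
  C₄H₁₀: 56.6 − 1(48.96) = 7.641
  O₂: 452.5 − 6.5(48.96) = 134.3
  N₂: 1702 (inert)
  CO₂: 0 + 4(48.96) = 195.8
  H₂O: 0 + 5(48.96) = 244.8

134 lbmol/h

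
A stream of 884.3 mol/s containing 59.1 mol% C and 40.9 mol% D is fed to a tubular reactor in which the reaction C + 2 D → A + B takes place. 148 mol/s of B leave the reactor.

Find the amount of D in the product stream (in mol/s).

65.7 mol/s

For B: n = n₀ + 1ξ → 148 = 0 + 1ξ, giving ξ = 148 mol/s.
Outlet amounts (n = n₀ + ν ξ):
  C: 522.6 − 1(148) = 374.6
  D: 361.7 − 2(148) = 65.68
  A: 0 + 1(148) = 148
  B: 0 + 1(148) = 148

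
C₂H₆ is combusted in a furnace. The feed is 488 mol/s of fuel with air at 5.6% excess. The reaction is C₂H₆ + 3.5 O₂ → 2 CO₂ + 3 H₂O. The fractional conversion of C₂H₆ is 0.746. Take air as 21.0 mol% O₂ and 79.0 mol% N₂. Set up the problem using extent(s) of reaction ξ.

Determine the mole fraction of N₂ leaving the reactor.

Stoichiometric O₂ = 3.5 × 488 = 1708 mol/s; O₂ fed = 1708 × 1.056 = 1804 mol/s.
N₂ fed = 1804 × 79/21 = 6785 mol/s.
Fuel reacted = 0.746 × 488 → ξ = 364 mol/s.
Outlet (n = n₀ + ν ξ):
  C₂H₆: 488 − 1(364) = 124
  O₂: 1804 − 3.5(364) = 529.5
  N₂: 6785 (inert)
  CO₂: 0 + 2(364) = 728.1
  H₂O: 0 + 3(364) = 1092
Total out = 9259 mol/s; y_N₂ = 6785 / 9259 = 0.7328.

0.733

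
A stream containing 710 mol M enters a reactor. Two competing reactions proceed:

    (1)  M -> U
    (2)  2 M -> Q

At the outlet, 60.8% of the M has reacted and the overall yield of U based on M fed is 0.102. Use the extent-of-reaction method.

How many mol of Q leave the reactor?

180 mol

Yield of U: 1ξ₁ / 710 = 0.102 → ξ₁ = 72.42 mol.
Conversion of M: 1ξ₁ + 2ξ₂ = 0.608 × 710 = 431.7 → ξ₂ = 179.6 mol.
Outlet amounts (n = n₀ + Σ ν·ξ):
  M: 710 − 1(72.42) − 2(179.6) = 278.3
  U: 0 + 1(72.42) = 72.42
  Q: 0 + 1(179.6) = 179.6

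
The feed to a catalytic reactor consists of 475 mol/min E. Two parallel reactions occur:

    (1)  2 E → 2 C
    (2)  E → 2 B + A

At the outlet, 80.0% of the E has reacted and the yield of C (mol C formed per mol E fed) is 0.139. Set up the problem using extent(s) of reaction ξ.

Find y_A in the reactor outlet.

0.285

Yield of C: 2ξ₁ / 475 = 0.139 → ξ₁ = 33.01 mol/min.
Conversion of E: 2ξ₁ + 1ξ₂ = 0.8 × 475 = 380 → ξ₂ = 314 mol/min.
Outlet amounts (n = n₀ + Σ ν·ξ):
  E: 475 − 2(33.01) − 1(314) = 95
  C: 0 + 2(33.01) = 66.03
  B: 0 + 2(314) = 628
  A: 0 + 1(314) = 314
Total out = 1103 mol/min; y_A = 314 / 1103 = 0.2847.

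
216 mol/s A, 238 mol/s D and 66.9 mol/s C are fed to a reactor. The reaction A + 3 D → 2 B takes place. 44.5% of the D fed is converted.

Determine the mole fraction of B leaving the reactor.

D reacted = 0.445 × 238 = 105.9 mol/s; ν_D = −3, so ξ = 105.9/3 = 35.3 mol/s.
Outlet amounts (n = n₀ + ν ξ):
  A: 216 − 1(35.3) = 180.7
  D: 238 − 3(35.3) = 132.1
  B: 0 + 2(35.3) = 70.61
  C: 66.9 (inert)
Total out = 450.3 mol/s; y_B = 70.61 / 450.3 = 0.1568.

0.157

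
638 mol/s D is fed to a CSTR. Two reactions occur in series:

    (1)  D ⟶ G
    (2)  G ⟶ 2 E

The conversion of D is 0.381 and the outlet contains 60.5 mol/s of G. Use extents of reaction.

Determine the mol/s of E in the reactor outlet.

365 mol/s

Conversion of D: D consumed = 1ξ₁ = 0.381 × 638 → ξ₁ = 243.1 mol/s.
G balance: n_G = 0 + 1ξ₁ − 1ξ₂ = 60.5 → ξ₂ = (1·243.1 − 60.5)/1 = 182.6 mol/s.
Outlet amounts (n = n₀ + Σ ν·ξ):
  D: 638 − 1(243.1) = 394.9
  G: 0 + 1(243.1) − 1(182.6) = 60.5
  E: 0 + 2(182.6) = 365.2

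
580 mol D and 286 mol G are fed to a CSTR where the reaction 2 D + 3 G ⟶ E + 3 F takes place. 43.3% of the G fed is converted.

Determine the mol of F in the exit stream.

124 mol

G reacted = 0.433 × 286 = 123.8 mol; ν_G = −3, so ξ = 123.8/3 = 41.28 mol.
Outlet amounts (n = n₀ + ν ξ):
  D: 580 − 2(41.28) = 497.4
  G: 286 − 3(41.28) = 162.2
  E: 0 + 1(41.28) = 41.28
  F: 0 + 3(41.28) = 123.8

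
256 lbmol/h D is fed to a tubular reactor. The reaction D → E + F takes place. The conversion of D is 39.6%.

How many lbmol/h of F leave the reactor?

101 lbmol/h

D reacted = 0.396 × 256 = 101.4 lbmol/h; ν_D = −1, so ξ = 101.4/1 = 101.4 lbmol/h.
Outlet amounts (n = n₀ + ν ξ):
  D: 256 − 1(101.4) = 154.6
  E: 0 + 1(101.4) = 101.4
  F: 0 + 1(101.4) = 101.4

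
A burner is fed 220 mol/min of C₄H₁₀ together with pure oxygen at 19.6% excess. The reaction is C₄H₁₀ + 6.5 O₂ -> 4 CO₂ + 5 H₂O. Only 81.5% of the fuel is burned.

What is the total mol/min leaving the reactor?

2200 mol/min

Stoichiometric O₂ = 6.5 × 220 = 1430 mol/min; O₂ fed = 1430 × 1.196 = 1710 mol/min.
Fuel reacted = 0.815 × 220 → ξ = 179.3 mol/min.
Outlet (n = n₀ + ν ξ):
  C₄H₁₀: 220 − 1(179.3) = 40.7
  O₂: 1710 − 6.5(179.3) = 544.8
  CO₂: 0 + 4(179.3) = 717.2
  H₂O: 0 + 5(179.3) = 896.5
Total out = 40.7 + 544.8 + 717.2 + 896.5 = 2199 mol/min.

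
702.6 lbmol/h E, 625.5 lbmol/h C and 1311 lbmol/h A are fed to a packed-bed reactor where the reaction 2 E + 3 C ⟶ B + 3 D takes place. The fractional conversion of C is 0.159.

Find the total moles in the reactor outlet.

C reacted = 0.159 × 625.5 = 99.45 lbmol/h; ν_C = −3, so ξ = 99.45/3 = 33.15 lbmol/h.
Outlet amounts (n = n₀ + ν ξ):
  E: 702.6 − 2(33.15) = 636.3
  C: 625.5 − 3(33.15) = 526
  B: 0 + 1(33.15) = 33.15
  D: 0 + 3(33.15) = 99.45
  A: 1311 (inert)
Total out = 636.3 + 526 + 33.15 + 99.45 + 1311 = 2606 lbmol/h.

2610 lbmol/h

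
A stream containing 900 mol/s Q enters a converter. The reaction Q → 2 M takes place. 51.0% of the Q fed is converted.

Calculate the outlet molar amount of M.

Q reacted = 0.51 × 900 = 459 mol/s; ν_Q = −1, so ξ = 459/1 = 459 mol/s.
Outlet amounts (n = n₀ + ν ξ):
  Q: 900 − 1(459) = 441
  M: 0 + 2(459) = 918

918 mol/s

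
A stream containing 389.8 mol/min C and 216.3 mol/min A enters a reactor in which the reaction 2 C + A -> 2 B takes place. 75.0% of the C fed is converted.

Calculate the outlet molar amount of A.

C reacted = 0.75 × 389.8 = 292.4 mol/min; ν_C = −2, so ξ = 292.4/2 = 146.2 mol/min.
Outlet amounts (n = n₀ + ν ξ):
  C: 389.8 − 2(146.2) = 97.45
  A: 216.3 − 1(146.2) = 70.12
  B: 0 + 2(146.2) = 292.4

70.1 mol/min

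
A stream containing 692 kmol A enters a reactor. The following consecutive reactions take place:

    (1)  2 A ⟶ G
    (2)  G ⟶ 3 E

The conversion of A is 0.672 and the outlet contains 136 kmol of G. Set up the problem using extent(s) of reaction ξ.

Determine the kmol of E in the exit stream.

290 kmol

Conversion of A: A consumed = 2ξ₁ = 0.672 × 692 → ξ₁ = 232.5 kmol.
G balance: n_G = 0 + 1ξ₁ − 1ξ₂ = 136 → ξ₂ = (1·232.5 − 136)/1 = 96.51 kmol.
Outlet amounts (n = n₀ + Σ ν·ξ):
  A: 692 − 2(232.5) = 227
  G: 0 + 1(232.5) − 1(96.51) = 136
  E: 0 + 3(96.51) = 289.5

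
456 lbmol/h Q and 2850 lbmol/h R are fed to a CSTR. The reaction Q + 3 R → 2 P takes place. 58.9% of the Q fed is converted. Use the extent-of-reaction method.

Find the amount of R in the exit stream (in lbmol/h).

2040 lbmol/h

Q reacted = 0.589 × 456 = 268.6 lbmol/h; ν_Q = −1, so ξ = 268.6/1 = 268.6 lbmol/h.
Outlet amounts (n = n₀ + ν ξ):
  Q: 456 − 1(268.6) = 187.4
  R: 2850 − 3(268.6) = 2044
  P: 0 + 2(268.6) = 537.2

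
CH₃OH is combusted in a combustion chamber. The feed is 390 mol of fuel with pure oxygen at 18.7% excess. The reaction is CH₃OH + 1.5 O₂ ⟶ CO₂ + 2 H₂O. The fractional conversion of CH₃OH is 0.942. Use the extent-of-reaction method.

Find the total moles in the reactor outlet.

1270 mol

Stoichiometric O₂ = 1.5 × 390 = 585 mol; O₂ fed = 585 × 1.187 = 694.4 mol.
Fuel reacted = 0.942 × 390 → ξ = 367.4 mol.
Outlet (n = n₀ + ν ξ):
  CH₃OH: 390 − 1(367.4) = 22.62
  O₂: 694.4 − 1.5(367.4) = 143.3
  CO₂: 0 + 1(367.4) = 367.4
  H₂O: 0 + 2(367.4) = 734.8
Total out = 22.62 + 143.3 + 367.4 + 734.8 = 1268 mol.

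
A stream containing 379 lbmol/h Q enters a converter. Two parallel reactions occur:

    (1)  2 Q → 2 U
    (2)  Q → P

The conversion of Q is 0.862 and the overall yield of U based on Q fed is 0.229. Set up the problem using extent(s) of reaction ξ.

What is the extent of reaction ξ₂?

ξ₂ = 240 lbmol/h

Yield of U: 2ξ₁ / 379 = 0.229 → ξ₁ = 43.4 lbmol/h.
Conversion of Q: 2ξ₁ + 1ξ₂ = 0.862 × 379 = 326.7 → ξ₂ = 239.9 lbmol/h.
Outlet amounts (n = n₀ + Σ ν·ξ):
  Q: 379 − 2(43.4) − 1(239.9) = 52.3
  U: 0 + 2(43.4) = 86.79
  P: 0 + 1(239.9) = 239.9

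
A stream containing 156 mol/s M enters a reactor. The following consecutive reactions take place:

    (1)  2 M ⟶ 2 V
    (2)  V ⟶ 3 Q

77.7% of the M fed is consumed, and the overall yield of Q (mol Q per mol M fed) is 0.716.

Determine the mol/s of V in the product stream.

84 mol/s

Conversion of M: M consumed = 2ξ₁ = 0.777 × 156 → ξ₁ = 60.61 mol/s.
Yield of Q: 3ξ₂ / 156 = 0.716 → ξ₂ = 37.23 mol/s.
Outlet amounts (n = n₀ + Σ ν·ξ):
  M: 156 − 2(60.61) = 34.79
  V: 0 + 2(60.61) − 1(37.23) = 83.98
  Q: 0 + 3(37.23) = 111.7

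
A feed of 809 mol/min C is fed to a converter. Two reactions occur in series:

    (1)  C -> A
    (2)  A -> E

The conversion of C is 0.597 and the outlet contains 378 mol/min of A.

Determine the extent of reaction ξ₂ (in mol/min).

Conversion of C: C consumed = 1ξ₁ = 0.597 × 809 → ξ₁ = 483 mol/min.
A balance: n_A = 0 + 1ξ₁ − 1ξ₂ = 378 → ξ₂ = (1·483 − 378)/1 = 105 mol/min.
Outlet amounts (n = n₀ + Σ ν·ξ):
  C: 809 − 1(483) = 326
  A: 0 + 1(483) − 1(105) = 378
  E: 0 + 1(105) = 105

ξ₂ = 105 mol/min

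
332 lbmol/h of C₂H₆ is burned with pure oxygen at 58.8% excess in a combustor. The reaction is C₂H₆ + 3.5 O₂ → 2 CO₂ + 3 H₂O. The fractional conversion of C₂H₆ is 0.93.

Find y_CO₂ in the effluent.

0.265

Stoichiometric O₂ = 3.5 × 332 = 1162 lbmol/h; O₂ fed = 1162 × 1.588 = 1845 lbmol/h.
Fuel reacted = 0.93 × 332 → ξ = 308.8 lbmol/h.
Outlet (n = n₀ + ν ξ):
  C₂H₆: 332 − 1(308.8) = 23.24
  O₂: 1845 − 3.5(308.8) = 764.6
  CO₂: 0 + 2(308.8) = 617.5
  H₂O: 0 + 3(308.8) = 926.3
Total out = 2332 lbmol/h; y_CO₂ = 617.5 / 2332 = 0.2648.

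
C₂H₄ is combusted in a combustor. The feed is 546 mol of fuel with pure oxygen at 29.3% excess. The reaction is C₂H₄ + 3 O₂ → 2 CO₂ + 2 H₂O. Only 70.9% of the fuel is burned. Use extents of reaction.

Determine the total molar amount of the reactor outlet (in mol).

2660 mol

Stoichiometric O₂ = 3 × 546 = 1638 mol; O₂ fed = 1638 × 1.293 = 2118 mol.
Fuel reacted = 0.709 × 546 → ξ = 387.1 mol.
Outlet (n = n₀ + ν ξ):
  C₂H₄: 546 − 1(387.1) = 158.9
  O₂: 2118 − 3(387.1) = 956.6
  CO₂: 0 + 2(387.1) = 774.2
  H₂O: 0 + 2(387.1) = 774.2
Total out = 158.9 + 956.6 + 774.2 + 774.2 = 2664 mol.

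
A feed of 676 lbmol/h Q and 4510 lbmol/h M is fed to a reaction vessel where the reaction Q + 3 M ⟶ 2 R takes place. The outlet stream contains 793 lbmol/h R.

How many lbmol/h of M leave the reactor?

For R: n = n₀ + 2ξ → 793 = 0 + 2ξ, giving ξ = 396.5 lbmol/h.
Outlet amounts (n = n₀ + ν ξ):
  Q: 676 − 1(396.5) = 279.5
  M: 4510 − 3(396.5) = 3320
  R: 0 + 2(396.5) = 793

3320 lbmol/h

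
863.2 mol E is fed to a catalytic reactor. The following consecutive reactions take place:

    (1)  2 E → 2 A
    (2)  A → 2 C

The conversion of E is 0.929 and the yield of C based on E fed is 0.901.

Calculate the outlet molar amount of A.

Conversion of E: E consumed = 2ξ₁ = 0.929 × 863.2 → ξ₁ = 401 mol.
Yield of C: 2ξ₂ / 863.2 = 0.901 → ξ₂ = 388.9 mol.
Outlet amounts (n = n₀ + Σ ν·ξ):
  E: 863.2 − 2(401) = 61.29
  A: 0 + 2(401) − 1(388.9) = 413
  C: 0 + 2(388.9) = 777.7

413 mol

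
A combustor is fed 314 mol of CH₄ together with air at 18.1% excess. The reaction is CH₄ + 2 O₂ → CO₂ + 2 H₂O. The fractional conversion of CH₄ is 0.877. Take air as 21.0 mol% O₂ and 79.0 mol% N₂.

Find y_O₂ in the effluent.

Stoichiometric O₂ = 2 × 314 = 628 mol; O₂ fed = 628 × 1.181 = 741.7 mol.
N₂ fed = 741.7 × 79/21 = 2790 mol.
Fuel reacted = 0.877 × 314 → ξ = 275.4 mol.
Outlet (n = n₀ + ν ξ):
  CH₄: 314 − 1(275.4) = 38.62
  O₂: 741.7 − 2(275.4) = 190.9
  N₂: 2790 (inert)
  CO₂: 0 + 1(275.4) = 275.4
  H₂O: 0 + 2(275.4) = 550.8
Total out = 3846 mol; y_O₂ = 190.9 / 3846 = 0.04964.

0.0496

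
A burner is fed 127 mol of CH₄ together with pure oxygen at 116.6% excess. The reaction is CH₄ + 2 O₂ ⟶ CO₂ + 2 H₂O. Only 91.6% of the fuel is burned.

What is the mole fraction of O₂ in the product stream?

0.469

Stoichiometric O₂ = 2 × 127 = 254 mol; O₂ fed = 254 × 2.166 = 550.2 mol.
Fuel reacted = 0.916 × 127 → ξ = 116.3 mol.
Outlet (n = n₀ + ν ξ):
  CH₄: 127 − 1(116.3) = 10.67
  O₂: 550.2 − 2(116.3) = 317.5
  CO₂: 0 + 1(116.3) = 116.3
  H₂O: 0 + 2(116.3) = 232.7
Total out = 677.2 mol; y_O₂ = 317.5 / 677.2 = 0.4689.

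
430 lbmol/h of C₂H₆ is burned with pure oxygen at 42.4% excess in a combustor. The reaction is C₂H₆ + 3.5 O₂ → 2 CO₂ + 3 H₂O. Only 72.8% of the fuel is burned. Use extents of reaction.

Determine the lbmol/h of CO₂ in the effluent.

626 lbmol/h

Stoichiometric O₂ = 3.5 × 430 = 1505 lbmol/h; O₂ fed = 1505 × 1.424 = 2143 lbmol/h.
Fuel reacted = 0.728 × 430 → ξ = 313 lbmol/h.
Outlet (n = n₀ + ν ξ):
  C₂H₆: 430 − 1(313) = 117
  O₂: 2143 − 3.5(313) = 1047
  CO₂: 0 + 2(313) = 626.1
  H₂O: 0 + 3(313) = 939.1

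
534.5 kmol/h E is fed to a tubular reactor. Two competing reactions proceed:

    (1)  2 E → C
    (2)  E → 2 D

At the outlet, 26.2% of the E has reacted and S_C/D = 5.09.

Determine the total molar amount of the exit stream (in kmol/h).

474 kmol/h

Conversion of E: E consumed = 0.262 × 534.5 = 140 kmol/h = 2ξ₁ + 1ξ₂.
Selectivity: 1ξ₁ / (2ξ₂) = 5.09 → ξ₁ = 10.18 ξ₂.
Substitute: (2·10.18 + 1) ξ₂ = 140 → ξ₂ = 6.556 kmol/h, ξ₁ = 66.74 kmol/h.
Outlet amounts (n = n₀ + Σ ν·ξ):
  E: 534.5 − 2(66.74) − 1(6.556) = 394.5
  C: 0 + 1(66.74) = 66.74
  D: 0 + 2(6.556) = 13.11
Total out = 394.5 + 66.74 + 13.11 = 474.3 kmol/h.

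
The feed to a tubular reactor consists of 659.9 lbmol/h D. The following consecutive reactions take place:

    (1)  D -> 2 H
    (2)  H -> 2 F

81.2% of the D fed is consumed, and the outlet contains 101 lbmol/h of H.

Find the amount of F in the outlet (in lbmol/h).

Conversion of D: D consumed = 1ξ₁ = 0.812 × 659.9 → ξ₁ = 535.8 lbmol/h.
H balance: n_H = 0 + 2ξ₁ − 1ξ₂ = 101 → ξ₂ = (2·535.8 − 101)/1 = 970.7 lbmol/h.
Outlet amounts (n = n₀ + Σ ν·ξ):
  D: 659.9 − 1(535.8) = 124.1
  H: 0 + 2(535.8) − 1(970.7) = 101
  F: 0 + 2(970.7) = 1941

1940 lbmol/h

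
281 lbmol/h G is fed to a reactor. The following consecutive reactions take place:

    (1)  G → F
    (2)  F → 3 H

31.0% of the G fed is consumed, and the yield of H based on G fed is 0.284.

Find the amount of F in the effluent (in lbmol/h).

60.5 lbmol/h

Conversion of G: G consumed = 1ξ₁ = 0.31 × 281 → ξ₁ = 87.11 lbmol/h.
Yield of H: 3ξ₂ / 281 = 0.284 → ξ₂ = 26.6 lbmol/h.
Outlet amounts (n = n₀ + Σ ν·ξ):
  G: 281 − 1(87.11) = 193.9
  F: 0 + 1(87.11) − 1(26.6) = 60.51
  H: 0 + 3(26.6) = 79.8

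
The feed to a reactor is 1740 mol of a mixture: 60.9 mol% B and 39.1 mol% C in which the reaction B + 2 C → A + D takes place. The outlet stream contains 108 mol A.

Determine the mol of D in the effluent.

For A: n = n₀ + 1ξ → 108 = 0 + 1ξ, giving ξ = 108 mol.
Outlet amounts (n = n₀ + ν ξ):
  B: 1060 − 1(108) = 951.7
  C: 680.3 − 2(108) = 464.3
  A: 0 + 1(108) = 108
  D: 0 + 1(108) = 108

108 mol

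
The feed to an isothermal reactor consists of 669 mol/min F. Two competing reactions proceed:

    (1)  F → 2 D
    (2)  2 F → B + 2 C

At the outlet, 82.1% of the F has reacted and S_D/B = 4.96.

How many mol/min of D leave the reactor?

Conversion of F: F consumed = 0.821 × 669 = 549.2 mol/min = 1ξ₁ + 2ξ₂.
Selectivity: 2ξ₁ / (1ξ₂) = 4.96 → ξ₁ = 2.48 ξ₂.
Substitute: (1·2.48 + 2) ξ₂ = 549.2 → ξ₂ = 122.6 mol/min, ξ₁ = 304 mol/min.
Outlet amounts (n = n₀ + Σ ν·ξ):
  F: 669 − 1(304) − 2(122.6) = 119.8
  D: 0 + 2(304) = 608.1
  B: 0 + 1(122.6) = 122.6
  C: 0 + 2(122.6) = 245.2

608 mol/min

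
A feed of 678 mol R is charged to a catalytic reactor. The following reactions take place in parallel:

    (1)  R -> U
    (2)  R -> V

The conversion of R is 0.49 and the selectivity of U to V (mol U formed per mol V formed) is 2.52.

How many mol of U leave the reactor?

238 mol

Conversion of R: R consumed = 0.49 × 678 = 332.2 mol = 1ξ₁ + 1ξ₂.
Selectivity: 1ξ₁ / (1ξ₂) = 2.52 → ξ₁ = 2.52 ξ₂.
Substitute: (1·2.52 + 1) ξ₂ = 332.2 → ξ₂ = 94.38 mol, ξ₁ = 237.8 mol.
Outlet amounts (n = n₀ + Σ ν·ξ):
  R: 678 − 1(237.8) − 1(94.38) = 345.8
  U: 0 + 1(237.8) = 237.8
  V: 0 + 1(94.38) = 94.38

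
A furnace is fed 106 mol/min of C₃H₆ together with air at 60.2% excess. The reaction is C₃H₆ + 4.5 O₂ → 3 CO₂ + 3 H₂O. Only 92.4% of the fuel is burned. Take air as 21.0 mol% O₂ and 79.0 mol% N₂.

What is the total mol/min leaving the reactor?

Stoichiometric O₂ = 4.5 × 106 = 477 mol/min; O₂ fed = 477 × 1.602 = 764.2 mol/min.
N₂ fed = 764.2 × 79/21 = 2875 mol/min.
Fuel reacted = 0.924 × 106 → ξ = 97.94 mol/min.
Outlet (n = n₀ + ν ξ):
  C₃H₆: 106 − 1(97.94) = 8.056
  O₂: 764.2 − 4.5(97.94) = 323.4
  N₂: 2875 (inert)
  CO₂: 0 + 3(97.94) = 293.8
  H₂O: 0 + 3(97.94) = 293.8
Total out = 8.056 + 323.4 + 2875 + 293.8 + 293.8 = 3794 mol/min.

3790 mol/min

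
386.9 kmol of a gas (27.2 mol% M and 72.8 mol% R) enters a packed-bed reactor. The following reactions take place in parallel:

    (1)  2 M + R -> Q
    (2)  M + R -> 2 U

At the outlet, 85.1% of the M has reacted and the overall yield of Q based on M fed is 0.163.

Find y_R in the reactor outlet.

0.593

Yield of Q: 1ξ₁ / 105.2 = 0.163 → ξ₁ = 17.15 kmol.
Conversion of M: 2ξ₁ + 1ξ₂ = 0.851 × 105.2 = 89.56 → ξ₂ = 55.25 kmol.
Outlet amounts (n = n₀ + Σ ν·ξ):
  M: 105.2 − 2(17.15) − 1(55.25) = 15.68
  R: 281.7 − 1(17.15) − 1(55.25) = 209.3
  Q: 0 + 1(17.15) = 17.15
  U: 0 + 2(55.25) = 110.5
Total out = 352.6 kmol; y_R = 209.3 / 352.6 = 0.5935.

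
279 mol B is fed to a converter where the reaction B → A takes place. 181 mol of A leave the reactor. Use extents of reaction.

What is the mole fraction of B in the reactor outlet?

For A: n = n₀ + 1ξ → 181 = 0 + 1ξ, giving ξ = 181 mol.
Outlet amounts (n = n₀ + ν ξ):
  B: 279 − 1(181) = 98
  A: 0 + 1(181) = 181
Total out = 279 mol; y_B = 98 / 279 = 0.3513.

0.351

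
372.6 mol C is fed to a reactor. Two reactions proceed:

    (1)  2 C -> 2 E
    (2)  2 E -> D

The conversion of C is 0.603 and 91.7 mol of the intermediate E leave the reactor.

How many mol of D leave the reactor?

66.5 mol

Conversion of C: C consumed = 2ξ₁ = 0.603 × 372.6 → ξ₁ = 112.3 mol.
E balance: n_E = 0 + 2ξ₁ − 2ξ₂ = 91.7 → ξ₂ = (2·112.3 − 91.7)/2 = 66.49 mol.
Outlet amounts (n = n₀ + Σ ν·ξ):
  C: 372.6 − 2(112.3) = 147.9
  E: 0 + 2(112.3) − 2(66.49) = 91.7
  D: 0 + 1(66.49) = 66.49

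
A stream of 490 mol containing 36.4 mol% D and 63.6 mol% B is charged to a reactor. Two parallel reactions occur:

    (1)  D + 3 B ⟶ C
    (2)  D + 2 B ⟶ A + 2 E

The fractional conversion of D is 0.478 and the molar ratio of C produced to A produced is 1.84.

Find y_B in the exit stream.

0.265

Conversion of D: D consumed = 0.478 × 178.4 = 85.26 mol = 1ξ₁ + 1ξ₂.
Selectivity: 1ξ₁ / (1ξ₂) = 1.84 → ξ₁ = 1.84 ξ₂.
Substitute: (1·1.84 + 1) ξ₂ = 85.26 → ξ₂ = 30.02 mol, ξ₁ = 55.24 mol.
Outlet amounts (n = n₀ + Σ ν·ξ):
  D: 178.4 − 1(55.24) − 1(30.02) = 93.1
  B: 311.6 − 3(55.24) − 2(30.02) = 85.89
  C: 0 + 1(55.24) = 55.24
  A: 0 + 1(30.02) = 30.02
  E: 0 + 2(30.02) = 60.04
Total out = 324.3 mol; y_B = 85.89 / 324.3 = 0.2649.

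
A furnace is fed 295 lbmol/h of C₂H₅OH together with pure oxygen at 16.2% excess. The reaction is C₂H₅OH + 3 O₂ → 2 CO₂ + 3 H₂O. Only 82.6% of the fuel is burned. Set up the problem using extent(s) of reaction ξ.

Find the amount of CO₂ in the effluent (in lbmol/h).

Stoichiometric O₂ = 3 × 295 = 885 lbmol/h; O₂ fed = 885 × 1.162 = 1028 lbmol/h.
Fuel reacted = 0.826 × 295 → ξ = 243.7 lbmol/h.
Outlet (n = n₀ + ν ξ):
  C₂H₅OH: 295 − 1(243.7) = 51.33
  O₂: 1028 − 3(243.7) = 297.4
  CO₂: 0 + 2(243.7) = 487.3
  H₂O: 0 + 3(243.7) = 731

487 lbmol/h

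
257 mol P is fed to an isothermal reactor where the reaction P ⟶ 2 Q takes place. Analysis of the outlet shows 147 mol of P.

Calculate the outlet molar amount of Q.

220 mol

For P: n = n₀ − 1ξ → 147 = 257 − 1ξ, giving ξ = 110 mol.
Outlet amounts (n = n₀ + ν ξ):
  P: 257 − 1(110) = 147
  Q: 0 + 2(110) = 220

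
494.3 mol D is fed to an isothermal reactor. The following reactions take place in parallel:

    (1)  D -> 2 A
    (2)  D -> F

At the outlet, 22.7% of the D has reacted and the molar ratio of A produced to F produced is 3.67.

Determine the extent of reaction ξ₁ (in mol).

ξ₁ = 72.6 mol

Conversion of D: D consumed = 0.227 × 494.3 = 112.2 mol = 1ξ₁ + 1ξ₂.
Selectivity: 2ξ₁ / (1ξ₂) = 3.67 → ξ₁ = 1.835 ξ₂.
Substitute: (1·1.835 + 1) ξ₂ = 112.2 → ξ₂ = 39.58 mol, ξ₁ = 72.63 mol.
Outlet amounts (n = n₀ + Σ ν·ξ):
  D: 494.3 − 1(72.63) − 1(39.58) = 382.1
  A: 0 + 2(72.63) = 145.3
  F: 0 + 1(39.58) = 39.58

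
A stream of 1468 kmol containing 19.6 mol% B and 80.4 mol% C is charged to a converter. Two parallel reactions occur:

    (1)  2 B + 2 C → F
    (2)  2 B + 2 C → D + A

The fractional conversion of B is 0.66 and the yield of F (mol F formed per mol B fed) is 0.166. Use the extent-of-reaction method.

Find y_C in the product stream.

0.805

Yield of F: 1ξ₁ / 287.7 = 0.166 → ξ₁ = 47.76 kmol.
Conversion of B: 2ξ₁ + 2ξ₂ = 0.66 × 287.7 = 189.9 → ξ₂ = 47.19 kmol.
Outlet amounts (n = n₀ + Σ ν·ξ):
  B: 287.7 − 2(47.76) − 2(47.19) = 97.83
  C: 1180 − 2(47.76) − 2(47.19) = 990.4
  F: 0 + 1(47.76) = 47.76
  D: 0 + 1(47.19) = 47.19
  A: 0 + 1(47.19) = 47.19
Total out = 1230 kmol; y_C = 990.4 / 1230 = 0.805.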